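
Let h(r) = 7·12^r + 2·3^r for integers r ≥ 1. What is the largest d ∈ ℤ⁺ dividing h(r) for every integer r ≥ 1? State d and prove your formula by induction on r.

Computing the first values: h(1) = 90 and h(2) = 1026; gcd(90, 1026) = 18, so d ≤ 18.
We prove 18 | 7·12^r + 2·3^r for all r ≥ 1 by induction on r.
Base step (r = 1): h(1) = 90 = 18·(5), so 18 | h(1).
Inductive step: assume the claim holds for r = i, i.e. 18 | h(i). Then
h(i+1) − 12·h(i) = (7·12^(i+1) + 2·3^(i+1)) − 12·(7·12^i + 2·3^i) = (2)·3^i·(3 − 12) = (-18)·3^i. Since 18 | h(i) by the inductive hypothesis, 18 | 12·h(i); and 18 | -18 since -18 = 18·-1. Therefore 18 | h(i+1).
This completes the induction.
Therefore the largest such d is 18.

d = 18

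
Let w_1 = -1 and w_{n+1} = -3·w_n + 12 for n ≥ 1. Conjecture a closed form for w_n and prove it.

Computing the first terms: w_1 = -1, w_2 = 15, w_3 = -33. This suggests w_n = -4(-3)^(n - 1) + 3.
Base step (n = 1): the formula gives -1 = -1 = w_1.
Inductive step: assume the claim holds for n = i, so w_i = -4(-3)^(i - 1) + 3.
Then w_{i+1} = -3·w_i + 12 = -3·(-4(-3)^(i - 1) + 3) + 12 = -4(-3)^i + 3 = -4(-3)^((i+1) - 1) + 3,
which is the claimed formula at n = i+1.
By induction, the statement is established for all n ≥ 1.

w_n = -4(-3)^(n - 1) + 3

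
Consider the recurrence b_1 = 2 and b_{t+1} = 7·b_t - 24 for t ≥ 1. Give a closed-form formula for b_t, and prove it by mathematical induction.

b_t = -2·7^(t - 1) + 4

Computing the first terms: b_1 = 2, b_2 = -10, b_3 = -94. This suggests b_t = -2·7^(t - 1) + 4.
Base case (t = 1): the formula gives 2 = 2 = b_1.
Inductive step: assume the claim holds for t = k, so b_k = -2·7^(k - 1) + 4.
Then b_{k+1} = 7·b_k - 24 = 7·(-2·7^(k - 1) + 4) - 24 = -2·7^k + 4 = -2·7^((k+1) - 1) + 4,
which is the claimed formula at t = k+1.
Hence, by induction on t, the claim holds for every t ≥ 1.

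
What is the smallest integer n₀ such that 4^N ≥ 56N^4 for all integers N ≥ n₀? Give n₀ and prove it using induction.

n₀ = 10

At N = 9: 262144 < 367416, so the inequality fails and n₀ ≥ 10. We prove 4^N ≥ 56N^4 for all N ≥ 10.
Base step (N = 10): 4^N = 1048576 and 56N^4 = 560000, so 1048576 ≥ 560000.
Inductive step: assume the claim holds for N = m, so 4^m ≥ 56m^4.
Then 4^(m + 1) = 4·(4^m) ≥ 4·(56m^4).
Also, for m ≥ 10 we have 4·(56m^4) ≥ 56(m+1)^4, since 4 ≥ (1 + 1/m)^4 for all m ≥ 10.
Combining, 4^(m + 1) ≥ 56(m+1)^4.
This completes the induction.
Hence the smallest such n₀ is 10.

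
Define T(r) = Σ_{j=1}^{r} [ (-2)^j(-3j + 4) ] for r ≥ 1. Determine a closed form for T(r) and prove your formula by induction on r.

T(r) = 2(-2)^r(-r + 1) - 2

We claim T(r) = 2(-2)^r(-r + 1) - 2 for all r ≥ 1.
For the base case r = 1: T(1) = -2, and the closed form gives -2. They agree.
Inductive step: assume the claim holds for r = j, so T(j) = 2(-2)^j(-j + 1) - 2.
Then T(j+1) = T(j) + ((-2)^(j + 1)(-3j + 1)) = (2(-2)^j(-j + 1) - 2) + ((-2)^(j + 1)(-3j + 1)).
Simplifying, T(j+1) = 4(-2)^j·j - 2 = 2(-2)^(j+1)(-(j+1) + 1) - 2,
which is the closed form with r = j+1.
This completes the induction.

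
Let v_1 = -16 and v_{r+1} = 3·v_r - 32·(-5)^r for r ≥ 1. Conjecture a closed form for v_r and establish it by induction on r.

Computing the first terms: v_1 = -16, v_2 = 112, v_3 = -464. This suggests v_r = 4(-5)^r + 4·3^(r - 1).
Base case (r = 1): the formula gives -16 = -16 = v_1.
Suppose the result is true for r = j, so v_j = 4(-5)^j + 4·3^(j - 1).
Then v_{j+1} = 3·v_j - 32·(-5)^j = 3·(4(-5)^j + 4·3^(j - 1)) - 32·(-5)^j = 4(-5)^(j + 1) + 4·3^j = 4(-5)^(j+1) + 4·3^((j+1) - 1),
which is the claimed formula at r = j+1.
Hence, by induction on r, the claim holds for every r ≥ 1.

v_r = 4(-5)^r + 4·3^(r - 1)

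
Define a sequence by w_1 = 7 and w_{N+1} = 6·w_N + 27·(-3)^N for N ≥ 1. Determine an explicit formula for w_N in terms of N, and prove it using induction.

Computing the first terms: w_1 = 7, w_2 = -39, w_3 = 9. This suggests w_N = (-3)^(N + 1) - 2·6^(N - 1).
Base step (N = 1): the formula gives 7 = 7 = w_1.
For the inductive step, assume it holds for an arbitrary p ≥ 1, so w_p = (-3)^(p + 1) - 2·6^(p - 1).
Then w_{p+1} = 6·w_p + 27·(-3)^p = 6·((-3)^(p + 1) - 2·6^(p - 1)) + 27·(-3)^p = (-3)^(p + 2) - 2·6^p = (-3)^((p+1) + 1) - 2·6^((p+1) - 1),
which is the claimed formula at N = p+1.
By induction, the statement is established for all N ≥ 1.

w_N = (-3)^(N + 1) - 2·6^(N - 1)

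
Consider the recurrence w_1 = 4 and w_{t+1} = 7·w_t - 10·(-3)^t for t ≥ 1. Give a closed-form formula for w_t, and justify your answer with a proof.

Computing the first terms: w_1 = 4, w_2 = 58, w_3 = 316. This suggests w_t = (-3)^t + 7^t.
Base case (t = 1): the formula gives 4 = 4 = w_1.
Inductive step: suppose the statement holds for some k ≥ 1, so w_k = (-3)^k + 7^k.
Then w_{k+1} = 7·w_k - 10·(-3)^k = 7·((-3)^k + 7^k) - 10·(-3)^k = (-3)^(k + 1) + 7^(k + 1),
which is the claimed formula at t = k+1.
By the principle of mathematical induction, the result holds for all t ≥ 1.

w_t = (-3)^t + 7^t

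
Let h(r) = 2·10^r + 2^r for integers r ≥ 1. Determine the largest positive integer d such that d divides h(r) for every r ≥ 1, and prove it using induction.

Computing the first values: h(1) = 22 and h(2) = 204; gcd(22, 204) = 2, so d ≤ 2.
We prove 2 | 2·10^r + 2^r for all r ≥ 1 by induction on r.
When r = 1: h(1) = 22 = 2·(11), so 2 | h(1).
For the inductive step, assume it holds for an arbitrary k ≥ 1, i.e. 2 | h(k). Then
h(k+1) − 10·h(k) = (2·10^(k+1) + 2^(k+1)) − 10·(2·10^k + 2^k) = (1)·2^k·(2 − 10) = (-8)·2^k. Since 2 | h(k) by the inductive hypothesis, 2 | 10·h(k); and 2 | -8 since -8 = 2·-4. Therefore 2 | h(k+1).
Hence, by induction on r, the claim holds for every r ≥ 1.
Therefore the largest such d is 2.

d = 2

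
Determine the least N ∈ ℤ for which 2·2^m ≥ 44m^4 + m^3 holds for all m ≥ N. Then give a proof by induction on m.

At m = 22: 8388608 < 10317912, so the inequality fails and N ≥ 23. We prove 2·2^m ≥ 44m^4 + m^3 for all m ≥ 23.
Base case (m = 23): 2·2^m = 16777216 and 44m^4 + m^3 = 12325171, so 16777216 ≥ 12325171.
Suppose the result is true for m = p, so 2·2^p ≥ 44p^4 + p^3.
Then 2·2^(p + 1) = 2·(2·2^p) ≥ 2·(44p^4 + p^3).
Also, for p ≥ 23 we have 2·(44p^4 + p^3) ≥ 44(p+1)^4 + (p+1)^3, since 2·(44p^4 + p^3) − (44(p+1)^4 + (p+1)^3) = 44p^4 - 175p^3 - 267p^2 - 179p - 45, which is nonnegative for all p ≥ 23.
Combining, 2·2^(p + 1) ≥ 44(p+1)^4 + (p+1)^3.
By induction, the statement is established for all m ≥ 23.
Hence the smallest such N is 23.

N = 23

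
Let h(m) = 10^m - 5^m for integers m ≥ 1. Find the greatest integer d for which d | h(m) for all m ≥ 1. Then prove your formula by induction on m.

Computing the first values: h(1) = 5 and h(2) = 75; gcd(5, 75) = 5, so d ≤ 5.
We prove 5 | 10^m - 5^m for all m ≥ 1 by induction on m.
Base step (m = 1): h(1) = 5 = 5·(1), so 5 | h(1).
Suppose the result is true for m = r, i.e. 5 | h(r). Then
10^{r+1} − 5^{r+1} = 10·10^r − 5·5^r = 10·(10^r − 5^r) + (5)·5^r. The first term is divisible by 5 by the inductive hypothesis, and the second term (5)·5^r is divisible by 5 since 5 | 5. Hence 5 | h(r+1).
This completes the induction.
Therefore the largest such d is 5.

d = 5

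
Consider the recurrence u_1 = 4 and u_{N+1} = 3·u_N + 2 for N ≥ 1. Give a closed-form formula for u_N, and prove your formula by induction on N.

u_N = 5·3^(N - 1) - 1

Computing the first terms: u_1 = 4, u_2 = 14, u_3 = 44. This suggests u_N = 5·3^(N - 1) - 1.
When N = 1: the formula gives 4 = 4 = u_1.
Inductive step: assume the claim holds for N = p, so u_p = 5·3^(p - 1) - 1.
Then u_{p+1} = 3·u_p + 2 = 3·(5·3^(p - 1) - 1) + 2 = 5·3^p - 1 = 5·3^((p+1) - 1) - 1,
which is the claimed formula at N = p+1.
By induction, the statement is established for all N ≥ 1.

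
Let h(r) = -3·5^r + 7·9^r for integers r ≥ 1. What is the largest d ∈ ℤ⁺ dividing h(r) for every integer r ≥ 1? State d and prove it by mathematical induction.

d = 12

Computing the first values: h(1) = 48 and h(2) = 492; gcd(48, 492) = 12, so d ≤ 12.
We prove 12 | -3·5^r + 7·9^r for all r ≥ 1 by induction on r.
For the base case r = 1: h(1) = 48 = 12·(4), so 12 | h(1).
For the inductive step, assume it holds for an arbitrary m ≥ 1, i.e. 12 | h(m). Then
h(m+1) − 9·h(m) = (-3·5^(m+1) + 7·9^(m+1)) − 9·(-3·5^m + 7·9^m) = (-3)·5^m·(5 − 9) = (12)·5^m. Since 12 | h(m) by the inductive hypothesis, 12 | 9·h(m); and 12 | 12 since 12 = 12·1. Therefore 12 | h(m+1).
By the principle of mathematical induction, the result holds for all r ≥ 1.
Therefore the largest such d is 12.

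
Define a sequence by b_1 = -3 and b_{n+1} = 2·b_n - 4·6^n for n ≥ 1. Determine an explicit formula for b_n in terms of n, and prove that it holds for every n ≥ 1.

Computing the first terms: b_1 = -3, b_2 = -30, b_3 = -204. This suggests b_n = 3·2^(n - 1) - 6^n.
When n = 1: the formula gives -3 = -3 = b_1.
For the inductive step, assume it holds for an arbitrary k ≥ 1, so b_k = 3·2^(k - 1) - 6^k.
Then b_{k+1} = 2·b_k - 4·6^k = 2·(3·2^(k - 1) - 6^k) - 4·6^k = 3·2^k - 6^(k + 1) = 3·2^((k+1) - 1) - 6^(k+1),
which is the claimed formula at n = k+1.
By induction, the statement is established for all n ≥ 1.

b_n = 3·2^(n - 1) - 6^n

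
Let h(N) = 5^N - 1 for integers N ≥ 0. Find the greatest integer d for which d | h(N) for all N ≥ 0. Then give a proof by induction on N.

d = 4

Computing the first values: h(0) = 0 and h(1) = 4; gcd(0, 4) = 4, so d ≤ 4.
We prove 4 | 5^N - 1 for all N ≥ 0 by induction on N.
Base case (N = 0): h(0) = 0 = 4·(0), so 4 | h(0).
Suppose the result is true for N = m, i.e. 4 | h(m). Then
h(m+1) = 5^(m+1) - 1 = 5·(5^m - 1) + 4 = 5·h(m) + 4. The first term is divisible by 4 by the inductive hypothesis, and 4 is divisible by 4. Hence 4 | h(m+1).
Hence, by induction on N, the claim holds for every N ≥ 0.
Therefore the largest such d is 4.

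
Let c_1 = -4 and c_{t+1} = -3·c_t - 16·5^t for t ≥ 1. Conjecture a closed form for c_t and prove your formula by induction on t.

c_t = -2(-3)^t - 2·5^t

Computing the first terms: c_1 = -4, c_2 = -68, c_3 = -196. This suggests c_t = -2(-3)^t - 2·5^t.
Base step (t = 1): the formula gives -4 = -4 = c_1.
Suppose the result is true for t = j, so c_j = -2(-3)^j - 2·5^j.
Then c_{j+1} = -3·c_j - 16·5^j = -3·(-2(-3)^j - 2·5^j) - 16·5^j = -2(-3)^(j + 1) - 2·5^(j + 1),
which is the claimed formula at t = j+1.
Hence, by induction on t, the claim holds for every t ≥ 1.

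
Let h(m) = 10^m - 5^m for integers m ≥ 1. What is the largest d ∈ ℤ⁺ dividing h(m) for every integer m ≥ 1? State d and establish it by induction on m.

Computing the first values: h(1) = 5 and h(2) = 75; gcd(5, 75) = 5, so d ≤ 5.
We prove 5 | 10^m - 5^m for all m ≥ 1 by induction on m.
When m = 1: h(1) = 5 = 5·(1), so 5 | h(1).
Inductive step: suppose the statement holds for some p ≥ 1, i.e. 5 | h(p). Then
10^{p+1} − 5^{p+1} = 10·10^p − 5·5^p = 10·(10^p − 5^p) + (5)·5^p. The first term is divisible by 5 by the inductive hypothesis, and the second term (5)·5^p is divisible by 5 since 5 | 5. Hence 5 | h(p+1).
By the principle of mathematical induction, the result holds for all m ≥ 1.
Therefore the largest such d is 5.

d = 5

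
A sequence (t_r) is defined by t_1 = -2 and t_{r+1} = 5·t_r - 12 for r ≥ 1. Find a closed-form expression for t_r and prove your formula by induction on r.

Computing the first terms: t_1 = -2, t_2 = -22, t_3 = -122. This suggests t_r = -5^r + 3.
For the base case r = 1: the formula gives -2 = -2 = t_1.
Inductive step: assume the claim holds for r = m, so t_m = -5^m + 3.
Then t_{m+1} = 5·t_m - 12 = 5·(-5^m + 3) - 12 = -5^(m + 1) + 3,
which is the claimed formula at r = m+1.
This completes the induction.

t_r = -5^r + 3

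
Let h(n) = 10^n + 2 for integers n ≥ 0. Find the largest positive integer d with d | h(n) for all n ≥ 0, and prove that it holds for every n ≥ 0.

Computing the first values: h(0) = 3 and h(1) = 12; gcd(3, 12) = 3, so d ≤ 3.
We prove 3 | 10^n + 2 for all n ≥ 0 by induction on n.
For the base case n = 0: h(0) = 3 = 3·(1), so 3 | h(0).
Inductive step: assume the claim holds for n = j, i.e. 3 | h(j). Then
h(j+1) = 10^(j+1) + 2 = 10·(10^j + 2) - 18 = 10·h(j) - 18. The first term is divisible by 3 by the inductive hypothesis, and -18 is divisible by 3. Hence 3 | h(j+1).
By induction, the statement is established for all n ≥ 0.
Therefore the largest such d is 3.

d = 3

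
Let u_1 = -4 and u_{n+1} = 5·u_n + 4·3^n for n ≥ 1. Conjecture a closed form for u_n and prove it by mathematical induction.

Computing the first terms: u_1 = -4, u_2 = -8, u_3 = -4. This suggests u_n = -2·3^n + 2·5^(n - 1).
For the base case n = 1: the formula gives -4 = -4 = u_1.
Inductive step: assume the claim holds for n = r, so u_r = -2·3^r + 2·5^(r - 1).
Then u_{r+1} = 5·u_r + 4·3^r = 5·(-2·3^r + 2·5^(r - 1)) + 4·3^r = -2·3^(r + 1) + 2·5^r = -2·3^(r+1) + 2·5^((r+1) - 1),
which is the claimed formula at n = r+1.
By the principle of mathematical induction, the result holds for all n ≥ 1.

u_n = -2·3^n + 2·5^(n - 1)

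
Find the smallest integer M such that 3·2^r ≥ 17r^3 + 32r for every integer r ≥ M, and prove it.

At r = 13: 24576 < 37765, so the inequality fails and M ≥ 14. We prove 3·2^r ≥ 17r^3 + 32r for all r ≥ 14.
For the base case r = 14: 3·2^r = 49152 and 17r^3 + 32r = 47096, so 49152 ≥ 47096.
For the inductive step, assume it holds for an arbitrary j ≥ 14, so 3·2^j ≥ 17j^3 + 32j.
Then 3·2^(j + 1) = 2·(3·2^j) ≥ 2·(17j^3 + 32j).
Also, for j ≥ 14 we have 2·(17j^3 + 32j) ≥ 17(j+1)^3 + 32(j+1), since 2·(17j^3 + 32j) − (17(j+1)^3 + 32(j+1)) = 17j^3 - 51j^2 - 19j - 49, which is nonnegative for all j ≥ 14.
Combining, 3·2^(j + 1) ≥ 17(j+1)^3 + 32(j+1).
By the principle of mathematical induction, the result holds for all r ≥ 14.
Hence the smallest such M is 14.

M = 14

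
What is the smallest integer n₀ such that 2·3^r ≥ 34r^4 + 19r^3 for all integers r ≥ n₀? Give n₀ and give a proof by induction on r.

At r = 11: 354294 < 523083, so the inequality fails and n₀ ≥ 12. We prove 2·3^r ≥ 34r^4 + 19r^3 for all r ≥ 12.
Base step (r = 12): 2·3^r = 1062882 and 34r^4 + 19r^3 = 737856, so 1062882 ≥ 737856.
Suppose the result is true for r = k, so 2·3^k ≥ 34k^4 + 19k^3.
Then 2·3^(k + 1) = 3·(2·3^k) ≥ 3·(34k^4 + 19k^3).
Also, for k ≥ 12 we have 3·(34k^4 + 19k^3) ≥ 34(k+1)^4 + 19(k+1)^3, since 3·(34k^4 + 19k^3) − (34(k+1)^4 + 19(k+1)^3) = 68k^4 - 98k^3 - 261k^2 - 193k - 53, which is nonnegative for all k ≥ 12.
Combining, 2·3^(k + 1) ≥ 34(k+1)^4 + 19(k+1)^3.
This completes the induction.
Hence the smallest such n₀ is 12.

n₀ = 12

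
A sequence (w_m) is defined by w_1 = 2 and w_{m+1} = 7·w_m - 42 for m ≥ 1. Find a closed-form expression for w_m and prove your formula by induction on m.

Computing the first terms: w_1 = 2, w_2 = -28, w_3 = -238. This suggests w_m = -5·7^(m - 1) + 7.
When m = 1: the formula gives 2 = 2 = w_1.
Suppose the result is true for m = i, so w_i = -5·7^(i - 1) + 7.
Then w_{i+1} = 7·w_i - 42 = 7·(-5·7^(i - 1) + 7) - 42 = -5·7^i + 7 = -5·7^((i+1) - 1) + 7,
which is the claimed formula at m = i+1.
By the principle of mathematical induction, the result holds for all m ≥ 1.

w_m = -5·7^(m - 1) + 7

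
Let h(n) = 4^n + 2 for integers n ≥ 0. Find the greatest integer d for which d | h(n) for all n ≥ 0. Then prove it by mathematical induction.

Computing the first values: h(0) = 3 and h(1) = 6; gcd(3, 6) = 3, so d ≤ 3.
We prove 3 | 4^n + 2 for all n ≥ 0 by induction on n.
When n = 0: h(0) = 3 = 3·(1), so 3 | h(0).
Inductive step: suppose the statement holds for some m ≥ 0, i.e. 3 | h(m). Then
h(m+1) = 4^(m+1) + 2 = 4·(4^m + 2) - 6 = 4·h(m) - 6. The first term is divisible by 3 by the inductive hypothesis, and -6 is divisible by 3. Hence 3 | h(m+1).
Hence, by induction on n, the claim holds for every n ≥ 0.
Therefore the largest such d is 3.

d = 3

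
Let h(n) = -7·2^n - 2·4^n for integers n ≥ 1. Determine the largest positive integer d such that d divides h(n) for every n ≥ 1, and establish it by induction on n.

Computing the first values: h(1) = -22 and h(2) = -60; gcd(-22, -60) = 2, so d ≤ 2.
We prove 2 | -7·2^n - 2·4^n for all n ≥ 1 by induction on n.
Base step (n = 1): h(1) = -22 = 2·(-11), so 2 | h(1).
For the inductive step, assume it holds for an arbitrary p ≥ 1, i.e. 2 | h(p). Then
h(p+1) − 4·h(p) = (-7·2^(p+1) - 2·4^(p+1)) − 4·(-7·2^p - 2·4^p) = (-7)·2^p·(2 − 4) = (14)·2^p. Since 2 | h(p) by the inductive hypothesis, 2 | 4·h(p); and 2 | 14 since 14 = 2·7. Therefore 2 | h(p+1).
By induction, the statement is established for all n ≥ 1.
Therefore the largest such d is 2.

d = 2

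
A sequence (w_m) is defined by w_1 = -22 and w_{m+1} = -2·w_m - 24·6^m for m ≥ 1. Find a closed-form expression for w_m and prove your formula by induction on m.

w_m = -(-2)^(m + 1) - 3·6^m

Computing the first terms: w_1 = -22, w_2 = -100, w_3 = -664. This suggests w_m = -(-2)^(m + 1) - 3·6^m.
When m = 1: the formula gives -22 = -22 = w_1.
For the inductive step, assume it holds for an arbitrary i ≥ 1, so w_i = -(-2)^(i + 1) - 3·6^i.
Then w_{i+1} = -2·w_i - 24·6^i = -2·(-(-2)^(i + 1) - 3·6^i) - 24·6^i = -(-2)^(i + 2) - 3·6^(i + 1) = -(-2)^((i+1) + 1) - 3·6^(i+1),
which is the claimed formula at m = i+1.
Hence, by induction on m, the claim holds for every m ≥ 1.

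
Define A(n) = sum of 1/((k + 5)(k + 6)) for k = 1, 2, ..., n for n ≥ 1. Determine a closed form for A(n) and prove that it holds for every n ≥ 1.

We claim A(n) = n/(6(n + 6)) for all n ≥ 1.
When n = 1: A(1) = 1/42, and the closed form gives 1/42. They agree.
For the inductive step, assume it holds for an arbitrary k ≥ 1, so A(k) = k/(6(k + 6)).
Then A(k+1) = A(k) + (1/((k + 6)(k + 7))) = (k/(6(k + 6))) + (1/((k + 6)(k + 7))).
Simplifying, A(k+1) = (k + 1)/(6(k + 7)) = (k+1)/(6((k+1) + 6)),
which is the closed form with n = k+1.
By induction, the statement is established for all n ≥ 1.

A(n) = n/(6(n + 6))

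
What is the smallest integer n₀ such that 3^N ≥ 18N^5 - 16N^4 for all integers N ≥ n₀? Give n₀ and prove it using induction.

At N = 14: 4782969 < 9066176, so the inequality fails and n₀ ≥ 15. We prove 3^N ≥ 18N^5 - 16N^4 for all N ≥ 15.
Base step (N = 15): 3^N = 14348907 and 18N^5 - 16N^4 = 12858750, so 14348907 ≥ 12858750.
Suppose the result is true for N = i, so 3^i ≥ 18i^5 - 16i^4.
Then 3^(i + 1) = 3·(3^i) ≥ 3·(18i^5 - 16i^4).
Also, for i ≥ 15 we have 3·(18i^5 - 16i^4) ≥ 18(i+1)^5 - 16(i+1)^4, since 3·(18i^5 - 16i^4) − (18(i+1)^5 - 16(i+1)^4) = 36i^5 - 122i^4 - 116i^3 - 84i^2 - 26i - 2, which is nonnegative for all i ≥ 15.
Combining, 3^(i + 1) ≥ 18(i+1)^5 - 16(i+1)^4.
This completes the induction.
Hence the smallest such n₀ is 15.

n₀ = 15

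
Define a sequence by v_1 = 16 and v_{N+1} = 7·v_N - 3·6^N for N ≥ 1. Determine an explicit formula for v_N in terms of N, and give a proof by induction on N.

Computing the first terms: v_1 = 16, v_2 = 94, v_3 = 550. This suggests v_N = 3·6^N - 2·7^(N - 1).
For the base case N = 1: the formula gives 16 = 16 = v_1.
For the inductive step, assume it holds for an arbitrary j ≥ 1, so v_j = 3·6^j - 2·7^(j - 1).
Then v_{j+1} = 7·v_j - 3·6^j = 7·(3·6^j - 2·7^(j - 1)) - 3·6^j = 3·6^(j + 1) - 2·7^j = 3·6^(j+1) - 2·7^((j+1) - 1),
which is the claimed formula at N = j+1.
Hence, by induction on N, the claim holds for every N ≥ 1.

v_N = 3·6^N - 2·7^(N - 1)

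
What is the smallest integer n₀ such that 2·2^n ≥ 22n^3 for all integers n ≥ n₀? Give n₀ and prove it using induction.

At n = 15: 65536 < 74250, so the inequality fails and n₀ ≥ 16. We prove 2·2^n ≥ 22n^3 for all n ≥ 16.
For the base case n = 16: 2·2^n = 131072 and 22n^3 = 90112, so 131072 ≥ 90112.
Inductive step: suppose the statement holds for some r ≥ 16, so 2·2^r ≥ 22r^3.
Then 2·2^(r + 1) = 2·(2·2^r) ≥ 2·(22r^3).
Also, for r ≥ 16 we have 2·(22r^3) ≥ 22(r+1)^3, since 2 ≥ (1 + 1/r)^3 for all r ≥ 16.
Combining, 2·2^(r + 1) ≥ 22(r+1)^3.
By the principle of mathematical induction, the result holds for all n ≥ 16.
Hence the smallest such n₀ is 16.

n₀ = 16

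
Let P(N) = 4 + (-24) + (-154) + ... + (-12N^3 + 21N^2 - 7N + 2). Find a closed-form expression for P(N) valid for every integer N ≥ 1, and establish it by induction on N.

We claim P(N) = -N(3N^3 - N^2 - 4N - 2) for all N ≥ 1.
When N = 1: P(1) = 4, and the closed form gives 4. They agree.
Inductive step: suppose the statement holds for some i ≥ 1, so P(i) = i(-3i^3 + i^2 + 4i + 2).
Then P(i+1) = P(i) + (-12i^3 - 15i^2 - i + 4) = (i(-3i^3 + i^2 + 4i + 2)) + (-12i^3 - 15i^2 - i + 4).
Simplifying, P(i+1) = -(i + 1)(3i^3 + 8i^2 + 3i - 4) = -(i+1)(3(i+1)^3 - (i+1)^2 - 4(i+1) - 2),
which is the closed form with N = i+1.
This completes the induction.

P(N) = -N(3N^3 - N^2 - 4N - 2)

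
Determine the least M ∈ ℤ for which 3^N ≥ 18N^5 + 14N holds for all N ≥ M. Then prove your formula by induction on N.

M = 15

At N = 14: 4782969 < 9681028, so the inequality fails and M ≥ 15. We prove 3^N ≥ 18N^5 + 14N for all N ≥ 15.
When N = 15: 3^N = 14348907 and 18N^5 + 14N = 13668960, so 14348907 ≥ 13668960.
Inductive step: suppose the statement holds for some p ≥ 15, so 3^p ≥ 18p^5 + 14p.
Then 3^(p + 1) = 3·(3^p) ≥ 3·(18p^5 + 14p).
Also, for p ≥ 15 we have 3·(18p^5 + 14p) ≥ 18(p+1)^5 + 14(p+1), since 3·(18p^5 + 14p) − (18(p+1)^5 + 14(p+1)) = 36p^5 - 90p^4 - 180p^3 - 180p^2 - 62p - 32, which is nonnegative for all p ≥ 15.
Combining, 3^(p + 1) ≥ 18(p+1)^5 + 14(p+1).
By induction, the statement is established for all N ≥ 15.
Hence the smallest such M is 15.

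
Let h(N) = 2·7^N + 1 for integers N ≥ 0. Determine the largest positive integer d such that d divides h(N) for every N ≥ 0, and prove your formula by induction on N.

d = 3

Computing the first values: h(0) = 3 and h(1) = 15; gcd(3, 15) = 3, so d ≤ 3.
We prove 3 | 2·7^N + 1 for all N ≥ 0 by induction on N.
For the base case N = 0: h(0) = 3 = 3·(1), so 3 | h(0).
For the inductive step, assume it holds for an arbitrary p ≥ 0, i.e. 3 | h(p). Then
h(p+1) = 2·7^(p+1) + 1 = 7·(2·7^p + 1) - 6 = 7·h(p) - 6. The first term is divisible by 3 by the inductive hypothesis, and -6 is divisible by 3. Hence 3 | h(p+1).
This completes the induction.
Therefore the largest such d is 3.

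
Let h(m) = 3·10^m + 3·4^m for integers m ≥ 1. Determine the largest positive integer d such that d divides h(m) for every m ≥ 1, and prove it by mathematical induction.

d = 6

Computing the first values: h(1) = 42 and h(2) = 348; gcd(42, 348) = 6, so d ≤ 6.
We prove 6 | 3·10^m + 3·4^m for all m ≥ 1 by induction on m.
For the base case m = 1: h(1) = 42 = 6·(7), so 6 | h(1).
For the inductive step, assume it holds for an arbitrary p ≥ 1, i.e. 6 | h(p). Then
h(p+1) − 10·h(p) = (3·10^(p+1) + 3·4^(p+1)) − 10·(3·10^p + 3·4^p) = (3)·4^p·(4 − 10) = (-18)·4^p. Since 6 | h(p) by the inductive hypothesis, 6 | 10·h(p); and 6 | -18 since -18 = 6·-3. Therefore 6 | h(p+1).
By the principle of mathematical induction, the result holds for all m ≥ 1.
Therefore the largest such d is 6.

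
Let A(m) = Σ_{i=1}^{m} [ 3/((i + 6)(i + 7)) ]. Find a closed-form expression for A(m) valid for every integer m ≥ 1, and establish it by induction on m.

A(m) = 3m/(7(m + 7))

We claim A(m) = 3m/(7(m + 7)) for all m ≥ 1.
Base case (m = 1): A(1) = 3/56, and the closed form gives 3/56. They agree.
Inductive step: assume the claim holds for m = i, so A(i) = 3i/(7(i + 7)).
Then A(i+1) = A(i) + (3/((i + 7)(i + 8))) = (3i/(7(i + 7))) + (3/((i + 7)(i + 8))).
Simplifying, A(i+1) = 3(i + 1)/(7(i + 8)) = 3(i+1)/(7((i+1) + 7)),
which is the closed form with m = i+1.
By induction, the statement is established for all m ≥ 1.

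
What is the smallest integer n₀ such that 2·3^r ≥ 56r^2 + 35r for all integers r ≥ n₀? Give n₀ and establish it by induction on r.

At r = 6: 1458 < 2226, so the inequality fails and n₀ ≥ 7. We prove 2·3^r ≥ 56r^2 + 35r for all r ≥ 7.
When r = 7: 2·3^r = 4374 and 56r^2 + 35r = 2989, so 4374 ≥ 2989.
Suppose the result is true for r = i, so 2·3^i ≥ 56i^2 + 35i.
Then 2·3^(i + 1) = 3·(2·3^i) ≥ 3·(56i^2 + 35i).
Also, for i ≥ 7 we have 3·(56i^2 + 35i) ≥ 56(i+1)^2 + 35(i+1), since 3·(56i^2 + 35i) − (56(i+1)^2 + 35(i+1)) = 112i^2 - 42i - 91, which is nonnegative for all i ≥ 7.
Combining, 2·3^(i + 1) ≥ 56(i+1)^2 + 35(i+1).
By the principle of mathematical induction, the result holds for all r ≥ 7.
Hence the smallest such n₀ is 7.

n₀ = 7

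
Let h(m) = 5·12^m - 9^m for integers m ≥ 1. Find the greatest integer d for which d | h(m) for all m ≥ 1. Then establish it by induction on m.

d = 3

Computing the first values: h(1) = 51 and h(2) = 639; gcd(51, 639) = 3, so d ≤ 3.
We prove 3 | 5·12^m - 9^m for all m ≥ 1 by induction on m.
Base step (m = 1): h(1) = 51 = 3·(17), so 3 | h(1).
Suppose the result is true for m = i, i.e. 3 | h(i). Then
h(i+1) − 12·h(i) = (5·12^(i+1) - 9^(i+1)) − 12·(5·12^i - 9^i) = (-1)·9^i·(9 − 12) = (3)·9^i. Since 3 | h(i) by the inductive hypothesis, 3 | 12·h(i); and 3 | 3 since 3 = 3·1. Therefore 3 | h(i+1).
By the principle of mathematical induction, the result holds for all m ≥ 1.
Therefore the largest such d is 3.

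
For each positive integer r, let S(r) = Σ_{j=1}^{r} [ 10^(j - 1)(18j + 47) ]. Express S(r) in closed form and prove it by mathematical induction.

We claim S(r) = 10^r(2r + 5) - 5 for all r ≥ 1.
For the base case r = 1: S(1) = 65, and the closed form gives 65. They agree.
Suppose the result is true for r = j, so S(j) = 10^j(2j + 5) - 5.
Then S(j+1) = S(j) + (10^j(18j + 65)) = (10^j(2j + 5) - 5) + (10^j(18j + 65)).
Simplifying, S(j+1) = 20·10^j·j + 70·10^j - 5 = 10^(j+1)(2(j+1) + 5) - 5,
which is the closed form with r = j+1.
Hence, by induction on r, the claim holds for every r ≥ 1.

S(r) = 10^r(2r + 5) - 5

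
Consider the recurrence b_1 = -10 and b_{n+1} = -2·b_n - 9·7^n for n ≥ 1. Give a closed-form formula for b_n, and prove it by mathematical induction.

Computing the first terms: b_1 = -10, b_2 = -43, b_3 = -355. This suggests b_n = -3(-2)^(n - 1) - 7^n.
When n = 1: the formula gives -10 = -10 = b_1.
Inductive step: assume the claim holds for n = k, so b_k = -3(-2)^(k - 1) - 7^k.
Then b_{k+1} = -2·b_k - 9·7^k = -2·(-3(-2)^(k - 1) - 7^k) - 9·7^k = -3(-2)^k - 7^(k + 1) = -3(-2)^((k+1) - 1) - 7^(k+1),
which is the claimed formula at n = k+1.
By the principle of mathematical induction, the result holds for all n ≥ 1.

b_n = -3(-2)^(n - 1) - 7^n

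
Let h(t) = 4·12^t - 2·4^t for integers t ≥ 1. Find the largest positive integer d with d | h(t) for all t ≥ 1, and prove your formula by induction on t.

d = 8

Computing the first values: h(1) = 40 and h(2) = 544; gcd(40, 544) = 8, so d ≤ 8.
We prove 8 | 4·12^t - 2·4^t for all t ≥ 1 by induction on t.
Base case (t = 1): h(1) = 40 = 8·(5), so 8 | h(1).
Inductive step: suppose the statement holds for some i ≥ 1, i.e. 8 | h(i). Then
h(i+1) − 12·h(i) = (4·12^(i+1) - 2·4^(i+1)) − 12·(4·12^i - 2·4^i) = (-2)·4^i·(4 − 12) = (16)·4^i. Since 8 | h(i) by the inductive hypothesis, 8 | 12·h(i); and 8 | 16 since 16 = 8·2. Therefore 8 | h(i+1).
By induction, the statement is established for all t ≥ 1.
Therefore the largest such d is 8.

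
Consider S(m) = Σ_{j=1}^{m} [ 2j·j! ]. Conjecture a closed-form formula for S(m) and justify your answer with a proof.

S(m) = 2(m + 1)! - 2

We claim S(m) = 2(m + 1)! - 2 for all m ≥ 1.
For the base case m = 1: S(1) = 2, and the closed form gives 2. They agree.
Suppose the result is true for m = j, so S(j) = 2(j + 1)! - 2.
Then S(j+1) = S(j) + (2(j + 1)(j + 1)!) = (2(j + 1)! - 2) + (2(j + 1)(j + 1)!).
Simplifying, S(j+1) = 2((j+1) + 1)! - 2,
which is the closed form with m = j+1.
Hence, by induction on m, the claim holds for every m ≥ 1.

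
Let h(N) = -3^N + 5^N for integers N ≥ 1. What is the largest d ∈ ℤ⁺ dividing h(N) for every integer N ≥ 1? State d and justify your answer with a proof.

d = 2

Computing the first values: h(1) = 2 and h(2) = 16; gcd(2, 16) = 2, so d ≤ 2.
We prove 2 | -3^N + 5^N for all N ≥ 1 by induction on N.
When N = 1: h(1) = 2 = 2·(1), so 2 | h(1).
For the inductive step, assume it holds for an arbitrary k ≥ 1, i.e. 2 | h(k). Then
5^{k+1} − 3^{k+1} = 5·5^k − 3·3^k = 5·(5^k − 3^k) + (2)·3^k. The first term is divisible by 2 by the inductive hypothesis, and the second term (2)·3^k is divisible by 2 since 2 | 2. Hence 2 | h(k+1).
By induction, the statement is established for all N ≥ 1.
Therefore the largest such d is 2.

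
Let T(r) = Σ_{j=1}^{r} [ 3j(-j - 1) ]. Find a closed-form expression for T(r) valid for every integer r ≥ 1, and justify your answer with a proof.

We claim T(r) = -r(r + 1)(r + 2) for all r ≥ 1.
When r = 1: T(1) = -6, and the closed form gives -6. They agree.
For the inductive step, assume it holds for an arbitrary j ≥ 1, so T(j) = j(-j^2 - 3j - 2).
Then T(j+1) = T(j) + (-3(j + 1)(j + 2)) = (j(-j^2 - 3j - 2)) + (-3(j + 1)(j + 2)).
Simplifying, T(j+1) = -(j + 1)(j + 2)(j + 3) = -(j+1)((j+1) + 1)((j+1) + 2),
which is the closed form with r = j+1.
Hence, by induction on r, the claim holds for every r ≥ 1.

T(r) = -r(r + 1)(r + 2)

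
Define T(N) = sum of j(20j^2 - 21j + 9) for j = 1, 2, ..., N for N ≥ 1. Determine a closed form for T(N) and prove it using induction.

T(N) = N(N + 1)(5N^2 - 2N + 1)

We claim T(N) = N(N + 1)(5N^2 - 2N + 1) for all N ≥ 1.
Base case (N = 1): T(1) = 8, and the closed form gives 8. They agree.
Inductive step: suppose the statement holds for some j ≥ 1, so T(j) = j(5j^3 + 3j^2 - j + 1).
Then T(j+1) = T(j) + (20j^3 + 39j^2 + 27j + 8) = (j(5j^3 + 3j^2 - j + 1)) + (20j^3 + 39j^2 + 27j + 8).
Simplifying, T(j+1) = (j + 1)(j + 2)(5j^2 + 8j + 4) = (j+1)((j+1) + 1)(5(j+1)^2 - 2(j+1) + 1),
which is the closed form with N = j+1.
Hence, by induction on N, the claim holds for every N ≥ 1.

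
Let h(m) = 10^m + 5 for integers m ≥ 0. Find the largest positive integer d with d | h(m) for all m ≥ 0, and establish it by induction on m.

Computing the first values: h(0) = 6 and h(1) = 15; gcd(6, 15) = 3, so d ≤ 3.
We prove 3 | 10^m + 5 for all m ≥ 0 by induction on m.
For the base case m = 0: h(0) = 6 = 3·(2), so 3 | h(0).
For the inductive step, assume it holds for an arbitrary p ≥ 0, i.e. 3 | h(p). Then
h(p+1) = 10^(p+1) + 5 = 10·(10^p + 5) - 45 = 10·h(p) - 45. The first term is divisible by 3 by the inductive hypothesis, and -45 is divisible by 3. Hence 3 | h(p+1).
By induction, the statement is established for all m ≥ 0.
Therefore the largest such d is 3.

d = 3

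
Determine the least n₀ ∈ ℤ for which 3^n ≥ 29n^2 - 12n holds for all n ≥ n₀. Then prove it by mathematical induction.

n₀ = 7

At n = 6: 729 < 972, so the inequality fails and n₀ ≥ 7. We prove 3^n ≥ 29n^2 - 12n for all n ≥ 7.
Base case (n = 7): 3^n = 2187 and 29n^2 - 12n = 1337, so 2187 ≥ 1337.
Inductive step: suppose the statement holds for some i ≥ 7, so 3^i ≥ 29i^2 - 12i.
Then 3^(i + 1) = 3·(3^i) ≥ 3·(29i^2 - 12i).
Also, for i ≥ 7 we have 3·(29i^2 - 12i) ≥ 29(i+1)^2 - 12(i+1), since 3·(29i^2 - 12i) − (29(i+1)^2 - 12(i+1)) = 58i^2 - 82i - 17, which is nonnegative for all i ≥ 7.
Combining, 3^(i + 1) ≥ 29(i+1)^2 - 12(i+1).
This completes the induction.
Hence the smallest such n₀ is 7.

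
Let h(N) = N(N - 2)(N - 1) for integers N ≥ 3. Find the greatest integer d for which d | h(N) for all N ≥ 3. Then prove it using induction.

d = 6

Computing the first values: h(3) = 6 and h(4) = 24; gcd(6, 24) = 6, so d ≤ 6.
We prove 6 | N(N - 2)(N - 1) for all N ≥ 3 by induction on N.
For the base case N = 3: h(3) = 6 = 6·(1), so 6 | h(3).
Inductive step: assume the claim holds for N = i, i.e. 6 | h(i). Then
h(i+1) − h(i) = (i-1)·i·(i+1) − (i-2)·(i-1)·i = (i-1)·i·[(i+1) − (i-2)] = 3·(i-1)·i. The product of 2 consecutive integers is divisible by (2)! = 2, so h(i+1) − h(i) is divisible by 3·2 = 6. By the inductive hypothesis 6 | h(i), hence 6 | h(i+1).
This completes the induction.
Therefore the largest such d is 6.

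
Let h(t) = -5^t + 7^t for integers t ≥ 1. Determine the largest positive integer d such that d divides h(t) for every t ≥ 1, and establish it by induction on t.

d = 2

Computing the first values: h(1) = 2 and h(2) = 24; gcd(2, 24) = 2, so d ≤ 2.
We prove 2 | -5^t + 7^t for all t ≥ 1 by induction on t.
Base case (t = 1): h(1) = 2 = 2·(1), so 2 | h(1).
For the inductive step, assume it holds for an arbitrary m ≥ 1, i.e. 2 | h(m). Then
7^{m+1} − 5^{m+1} = 7·7^m − 5·5^m = 7·(7^m − 5^m) + (2)·5^m. The first term is divisible by 2 by the inductive hypothesis, and the second term (2)·5^m is divisible by 2 since 2 | 2. Hence 2 | h(m+1).
By induction, the statement is established for all t ≥ 1.
Therefore the largest such d is 2.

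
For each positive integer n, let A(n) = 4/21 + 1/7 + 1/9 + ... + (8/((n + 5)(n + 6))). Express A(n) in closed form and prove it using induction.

We claim A(n) = 4n/(3(n + 6)) for all n ≥ 1.
Base step (n = 1): A(1) = 4/21, and the closed form gives 4/21. They agree.
Suppose the result is true for n = i, so A(i) = 4i/(3(i + 6)).
Then A(i+1) = A(i) + (8/((i + 6)(i + 7))) = (4i/(3(i + 6))) + (8/((i + 6)(i + 7))).
Simplifying, A(i+1) = 4(i + 1)/(3(i + 7)) = 4(i+1)/(3((i+1) + 6)),
which is the closed form with n = i+1.
Hence, by induction on n, the claim holds for every n ≥ 1.

A(n) = 4n/(3(n + 6))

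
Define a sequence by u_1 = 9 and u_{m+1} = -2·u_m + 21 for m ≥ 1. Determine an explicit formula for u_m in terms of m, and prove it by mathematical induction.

Computing the first terms: u_1 = 9, u_2 = 3, u_3 = 15. This suggests u_m = -(-2)^m + 7.
When m = 1: the formula gives 9 = 9 = u_1.
Suppose the result is true for m = j, so u_j = -(-2)^j + 7.
Then u_{j+1} = -2·u_j + 21 = -2·(-(-2)^j + 7) + 21 = -(-2)^(j + 1) + 7,
which is the claimed formula at m = j+1.
By the principle of mathematical induction, the result holds for all m ≥ 1.

u_m = -(-2)^m + 7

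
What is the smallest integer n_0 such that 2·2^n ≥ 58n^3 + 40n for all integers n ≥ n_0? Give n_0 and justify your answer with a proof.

At n = 17: 262144 < 285634, so the inequality fails and n_0 ≥ 18. We prove 2·2^n ≥ 58n^3 + 40n for all n ≥ 18.
Base case (n = 18): 2·2^n = 524288 and 58n^3 + 40n = 338976, so 524288 ≥ 338976.
Suppose the result is true for n = m, so 2·2^m ≥ 58m^3 + 40m.
Then 2·2^(m + 1) = 2·(2·2^m) ≥ 2·(58m^3 + 40m).
Also, for m ≥ 18 we have 2·(58m^3 + 40m) ≥ 58(m+1)^3 + 40(m+1), since 2·(58m^3 + 40m) − (58(m+1)^3 + 40(m+1)) = 58m^3 - 174m^2 - 134m - 98, which is nonnegative for all m ≥ 18.
Combining, 2·2^(m + 1) ≥ 58(m+1)^3 + 40(m+1).
By induction, the statement is established for all n ≥ 18.
Hence the smallest such n_0 is 18.

n_0 = 18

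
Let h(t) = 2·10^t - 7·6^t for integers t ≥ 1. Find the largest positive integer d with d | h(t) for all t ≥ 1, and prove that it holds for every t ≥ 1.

d = 2

Computing the first values: h(1) = -22 and h(2) = -52; gcd(-22, -52) = 2, so d ≤ 2.
We prove 2 | 2·10^t - 7·6^t for all t ≥ 1 by induction on t.
For the base case t = 1: h(1) = -22 = 2·(-11), so 2 | h(1).
Suppose the result is true for t = k, i.e. 2 | h(k). Then
h(k+1) − 10·h(k) = (2·10^(k+1) - 7·6^(k+1)) − 10·(2·10^k - 7·6^k) = (-7)·6^k·(6 − 10) = (28)·6^k. Since 2 | h(k) by the inductive hypothesis, 2 | 10·h(k); and 2 | 28 since 28 = 2·14. Therefore 2 | h(k+1).
Hence, by induction on t, the claim holds for every t ≥ 1.
Therefore the largest such d is 2.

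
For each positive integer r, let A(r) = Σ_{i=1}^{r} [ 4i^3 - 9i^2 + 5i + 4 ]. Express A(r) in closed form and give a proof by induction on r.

We claim A(r) = r(r^3 - r^2 - r + 5) for all r ≥ 1.
Base case (r = 1): A(1) = 4, and the closed form gives 4. They agree.
Inductive step: assume the claim holds for r = i, so A(i) = i(i^3 - i^2 - i + 5).
Then A(i+1) = A(i) + (4i^3 + 3i^2 - i + 4) = (i(i^3 - i^2 - i + 5)) + (4i^3 + 3i^2 - i + 4).
Simplifying, A(i+1) = (i + 1)(i^3 + 2i^2 + 4) = (i+1)((i+1)^3 - (i+1)^2 - (i+1) + 5),
which is the closed form with r = i+1.
Hence, by induction on r, the claim holds for every r ≥ 1.

A(r) = r(r^3 - r^2 - r + 5)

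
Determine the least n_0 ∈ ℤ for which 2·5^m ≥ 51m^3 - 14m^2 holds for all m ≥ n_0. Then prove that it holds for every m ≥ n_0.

n_0 = 5

At m = 4: 1250 < 3040, so the inequality fails and n_0 ≥ 5. We prove 2·5^m ≥ 51m^3 - 14m^2 for all m ≥ 5.
Base step (m = 5): 2·5^m = 6250 and 51m^3 - 14m^2 = 6025, so 6250 ≥ 6025.
Suppose the result is true for m = i, so 2·5^i ≥ 51i^3 - 14i^2.
Then 2·5^(i + 1) = 5·(2·5^i) ≥ 5·(51i^3 - 14i^2).
Also, for i ≥ 5 we have 5·(51i^3 - 14i^2) ≥ 51(i+1)^3 - 14(i+1)^2, since 5·(51i^3 - 14i^2) − (51(i+1)^3 - 14(i+1)^2) = 204i^3 - 209i^2 - 125i - 37, which is nonnegative for all i ≥ 5.
Combining, 2·5^(i + 1) ≥ 51(i+1)^3 - 14(i+1)^2.
Hence, by induction on m, the claim holds for every m ≥ 5.
Hence the smallest such n_0 is 5.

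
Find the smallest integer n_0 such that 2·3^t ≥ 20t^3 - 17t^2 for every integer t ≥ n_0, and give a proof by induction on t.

n_0 = 8

At t = 7: 4374 < 6027, so the inequality fails and n_0 ≥ 8. We prove 2·3^t ≥ 20t^3 - 17t^2 for all t ≥ 8.
Base step (t = 8): 2·3^t = 13122 and 20t^3 - 17t^2 = 9152, so 13122 ≥ 9152.
Inductive step: suppose the statement holds for some k ≥ 8, so 2·3^k ≥ 20k^3 - 17k^2.
Then 2·3^(k + 1) = 3·(2·3^k) ≥ 3·(20k^3 - 17k^2).
Also, for k ≥ 8 we have 3·(20k^3 - 17k^2) ≥ 20(k+1)^3 - 17(k+1)^2, since 3·(20k^3 - 17k^2) − (20(k+1)^3 - 17(k+1)^2) = 40k^3 - 94k^2 - 26k - 3, which is nonnegative for all k ≥ 8.
Combining, 2·3^(k + 1) ≥ 20(k+1)^3 - 17(k+1)^2.
Hence, by induction on t, the claim holds for every t ≥ 8.
Hence the smallest such n_0 is 8.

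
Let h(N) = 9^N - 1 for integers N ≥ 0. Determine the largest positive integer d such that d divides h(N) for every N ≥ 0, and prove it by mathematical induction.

d = 8

Computing the first values: h(0) = 0 and h(1) = 8; gcd(0, 8) = 8, so d ≤ 8.
We prove 8 | 9^N - 1 for all N ≥ 0 by induction on N.
Base case (N = 0): h(0) = 0 = 8·(0), so 8 | h(0).
Inductive step: assume the claim holds for N = k, i.e. 8 | h(k). Then
h(k+1) = 9^(k+1) - 1 = 9·(9^k - 1) + 8 = 9·h(k) + 8. The first term is divisible by 8 by the inductive hypothesis, and 8 is divisible by 8. Hence 8 | h(k+1).
Hence, by induction on N, the claim holds for every N ≥ 0.
Therefore the largest such d is 8.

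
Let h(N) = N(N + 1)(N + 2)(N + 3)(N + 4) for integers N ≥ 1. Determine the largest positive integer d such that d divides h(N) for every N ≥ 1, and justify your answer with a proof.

d = 120

Computing the first values: h(1) = 120 and h(2) = 720; gcd(120, 720) = 120, so d ≤ 120.
We prove 120 | N(N + 1)(N + 2)(N + 3)(N + 4) for all N ≥ 1 by induction on N.
Base case (N = 1): h(1) = 120 = 120·(1), so 120 | h(1).
For the inductive step, assume it holds for an arbitrary k ≥ 1, i.e. 120 | h(k). Then
h(k+1) − h(k) = (k+1)·(k+2)·(k+3)·(k+4)·(k+5) − k·(k+1)·(k+2)·(k+3)·(k+4) = (k+1)·(k+2)·(k+3)·(k+4)·[(k+5) − k] = 5·(k+1)·(k+2)·(k+3)·(k+4). The product of 4 consecutive integers is divisible by (4)! = 24, so h(k+1) − h(k) is divisible by 5·24 = 120. By the inductive hypothesis 120 | h(k), hence 120 | h(k+1).
By the principle of mathematical induction, the result holds for all N ≥ 1.
Therefore the largest such d is 120.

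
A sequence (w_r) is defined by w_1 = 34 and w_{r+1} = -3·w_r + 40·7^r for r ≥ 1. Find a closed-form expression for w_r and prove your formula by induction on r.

Computing the first terms: w_1 = 34, w_2 = 178, w_3 = 1426. This suggests w_r = -2(-3)^r + 4·7^r.
When r = 1: the formula gives 34 = 34 = w_1.
For the inductive step, assume it holds for an arbitrary j ≥ 1, so w_j = -2(-3)^j + 4·7^j.
Then w_{j+1} = -3·w_j + 40·7^j = -3·(-2(-3)^j + 4·7^j) + 40·7^j = -2(-3)^(j + 1) + 4·7^(j + 1),
which is the claimed formula at r = j+1.
This completes the induction.

w_r = -2(-3)^r + 4·7^r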